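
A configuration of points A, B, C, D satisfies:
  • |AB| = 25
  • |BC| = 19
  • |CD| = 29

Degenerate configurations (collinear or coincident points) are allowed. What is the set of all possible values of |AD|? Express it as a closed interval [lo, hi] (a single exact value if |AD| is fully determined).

|AD| ∈ [0, 73]  (≈ [0.0000, 73.0000])

|AB| ∈ {25}
|BC| ∈ {19}
|CD| ∈ {29}
|AC| ∈ [6, 44]
|BD| ∈ [10, 48]
|AD| ∈ [0, 73]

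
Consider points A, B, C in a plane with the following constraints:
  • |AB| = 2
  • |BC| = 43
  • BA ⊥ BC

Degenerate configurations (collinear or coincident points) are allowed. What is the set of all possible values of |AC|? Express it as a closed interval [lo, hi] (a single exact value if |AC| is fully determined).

|AB| ∈ {2}
|BC| ∈ {43}
|AC| ∈ {√(1853)}

|AC| = √(1853)  (≈ 43.0465)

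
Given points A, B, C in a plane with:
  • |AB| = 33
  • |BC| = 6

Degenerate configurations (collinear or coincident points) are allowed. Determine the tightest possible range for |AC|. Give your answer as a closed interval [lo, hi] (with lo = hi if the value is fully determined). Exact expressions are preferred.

|AB| ∈ {33}
|BC| ∈ {6}
|AC| ∈ [27, 39]

|AC| ∈ [27, 39]  (≈ [27.0000, 39.0000])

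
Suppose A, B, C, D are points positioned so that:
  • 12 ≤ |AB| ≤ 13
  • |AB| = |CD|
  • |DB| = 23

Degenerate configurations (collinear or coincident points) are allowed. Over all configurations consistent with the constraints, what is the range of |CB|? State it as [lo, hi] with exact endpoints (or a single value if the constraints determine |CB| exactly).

|AB| ∈ [12, 13]
|BD| ∈ {23}
|CD| ∈ [12, 13]
|AD| ∈ [10, 36]
|BC| ∈ [10, 36]
|AC| ∈ [0, 49]

|CB| ∈ [10, 36]  (≈ [10.0000, 36.0000])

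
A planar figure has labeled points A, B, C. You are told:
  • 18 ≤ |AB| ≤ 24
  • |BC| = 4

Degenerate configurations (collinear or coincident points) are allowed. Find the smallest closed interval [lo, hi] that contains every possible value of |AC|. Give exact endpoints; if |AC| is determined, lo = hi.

|AB| ∈ [18, 24]
|BC| ∈ {4}
|AC| ∈ [14, 28]

|AC| ∈ [14, 28]  (≈ [14.0000, 28.0000])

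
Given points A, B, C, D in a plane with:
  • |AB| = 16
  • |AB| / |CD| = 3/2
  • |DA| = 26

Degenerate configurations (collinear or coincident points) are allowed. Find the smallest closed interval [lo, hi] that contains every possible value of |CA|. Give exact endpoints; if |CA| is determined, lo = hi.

|CA| ∈ [46/3, 110/3]  (≈ [15.3333, 36.6667])

|AB| ∈ {16}
|AD| ∈ {26}
|CD| ∈ {32/3}
|BD| ∈ [10, 42]
|AC| ∈ [46/3, 110/3]
|BC| ∈ [0, 158/3]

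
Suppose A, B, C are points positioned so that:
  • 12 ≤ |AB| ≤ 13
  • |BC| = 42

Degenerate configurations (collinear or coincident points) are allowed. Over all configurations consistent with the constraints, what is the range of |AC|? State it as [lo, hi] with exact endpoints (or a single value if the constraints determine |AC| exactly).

|AB| ∈ [12, 13]
|BC| ∈ {42}
|AC| ∈ [29, 55]

|AC| ∈ [29, 55]  (≈ [29.0000, 55.0000])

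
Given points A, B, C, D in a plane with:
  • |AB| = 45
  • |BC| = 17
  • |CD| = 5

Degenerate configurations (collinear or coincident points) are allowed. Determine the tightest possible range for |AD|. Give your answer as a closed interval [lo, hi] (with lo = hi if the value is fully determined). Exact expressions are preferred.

|AD| ∈ [23, 67]  (≈ [23.0000, 67.0000])

|AB| ∈ {45}
|BC| ∈ {17}
|CD| ∈ {5}
|AC| ∈ [28, 62]
|BD| ∈ [12, 22]
|AD| ∈ [23, 67]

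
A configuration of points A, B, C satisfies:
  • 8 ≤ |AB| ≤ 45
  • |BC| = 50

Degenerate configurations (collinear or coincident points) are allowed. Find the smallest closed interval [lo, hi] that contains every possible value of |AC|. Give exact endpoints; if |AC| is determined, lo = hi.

|AC| ∈ [5, 95]  (≈ [5.0000, 95.0000])

|AB| ∈ [8, 45]
|BC| ∈ {50}
|AC| ∈ [5, 95]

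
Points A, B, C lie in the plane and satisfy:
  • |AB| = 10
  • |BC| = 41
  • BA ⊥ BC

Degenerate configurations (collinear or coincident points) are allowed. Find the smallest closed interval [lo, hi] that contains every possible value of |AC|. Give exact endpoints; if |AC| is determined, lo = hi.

|AB| ∈ {10}
|BC| ∈ {41}
|AC| ∈ {√(1781)}

|AC| = √(1781)  (≈ 42.2019)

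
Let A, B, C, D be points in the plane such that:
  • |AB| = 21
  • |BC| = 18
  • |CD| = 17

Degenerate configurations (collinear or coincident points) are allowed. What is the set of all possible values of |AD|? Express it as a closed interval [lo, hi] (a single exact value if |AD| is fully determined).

|AD| ∈ [0, 56]  (≈ [0.0000, 56.0000])

|AB| ∈ {21}
|BC| ∈ {18}
|CD| ∈ {17}
|AC| ∈ [3, 39]
|BD| ∈ [1, 35]
|AD| ∈ [0, 56]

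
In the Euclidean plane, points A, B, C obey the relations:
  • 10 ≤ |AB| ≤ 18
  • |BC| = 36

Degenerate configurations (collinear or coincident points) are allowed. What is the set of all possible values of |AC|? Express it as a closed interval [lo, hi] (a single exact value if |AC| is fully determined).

|AB| ∈ [10, 18]
|BC| ∈ {36}
|AC| ∈ [18, 54]

|AC| ∈ [18, 54]  (≈ [18.0000, 54.0000])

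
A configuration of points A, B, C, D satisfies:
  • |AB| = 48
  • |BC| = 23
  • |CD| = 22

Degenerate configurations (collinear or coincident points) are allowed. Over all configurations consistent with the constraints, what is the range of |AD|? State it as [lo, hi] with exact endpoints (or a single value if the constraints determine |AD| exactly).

|AD| ∈ [3, 93]  (≈ [3.0000, 93.0000])

|AB| ∈ {48}
|BC| ∈ {23}
|CD| ∈ {22}
|AC| ∈ [25, 71]
|BD| ∈ [1, 45]
|AD| ∈ [3, 93]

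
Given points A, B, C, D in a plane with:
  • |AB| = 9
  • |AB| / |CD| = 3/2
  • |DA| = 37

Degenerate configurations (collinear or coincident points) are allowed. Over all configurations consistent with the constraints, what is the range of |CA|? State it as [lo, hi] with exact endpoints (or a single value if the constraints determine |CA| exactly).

|CA| ∈ [31, 43]  (≈ [31.0000, 43.0000])

|AB| ∈ {9}
|AD| ∈ {37}
|CD| ∈ {6}
|BD| ∈ [28, 46]
|AC| ∈ [31, 43]
|BC| ∈ [22, 52]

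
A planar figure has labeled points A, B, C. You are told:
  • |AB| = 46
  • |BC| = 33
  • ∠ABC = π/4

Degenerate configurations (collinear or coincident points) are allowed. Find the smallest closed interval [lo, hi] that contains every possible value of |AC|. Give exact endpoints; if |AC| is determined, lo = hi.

|AB| ∈ {46}
|BC| ∈ {33}
|AC| ∈ {√(3205 - 1518·√(2))}

|AC| = √(3205 - 1518·√(2))  (≈ 32.5304)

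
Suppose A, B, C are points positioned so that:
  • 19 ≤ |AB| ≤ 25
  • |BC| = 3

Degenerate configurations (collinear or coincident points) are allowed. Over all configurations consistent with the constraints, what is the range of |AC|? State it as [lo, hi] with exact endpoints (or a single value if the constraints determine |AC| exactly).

|AB| ∈ [19, 25]
|BC| ∈ {3}
|AC| ∈ [16, 28]

|AC| ∈ [16, 28]  (≈ [16.0000, 28.0000])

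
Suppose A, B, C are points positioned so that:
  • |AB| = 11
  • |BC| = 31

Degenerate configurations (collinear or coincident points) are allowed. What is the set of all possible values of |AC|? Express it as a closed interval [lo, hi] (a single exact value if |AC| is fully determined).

|AB| ∈ {11}
|BC| ∈ {31}
|AC| ∈ [20, 42]

|AC| ∈ [20, 42]  (≈ [20.0000, 42.0000])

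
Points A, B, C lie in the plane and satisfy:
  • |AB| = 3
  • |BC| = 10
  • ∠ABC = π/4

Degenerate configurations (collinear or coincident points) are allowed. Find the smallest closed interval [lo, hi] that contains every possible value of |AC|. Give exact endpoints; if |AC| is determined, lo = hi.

|AB| ∈ {3}
|BC| ∈ {10}
|AC| ∈ {√(109 - 30·√(2))}

|AC| = √(109 - 30·√(2))  (≈ 8.1593)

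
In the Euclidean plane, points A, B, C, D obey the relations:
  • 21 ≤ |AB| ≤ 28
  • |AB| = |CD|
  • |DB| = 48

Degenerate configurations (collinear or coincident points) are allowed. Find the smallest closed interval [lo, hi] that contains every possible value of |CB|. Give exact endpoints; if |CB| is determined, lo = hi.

|CB| ∈ [20, 76]  (≈ [20.0000, 76.0000])

|AB| ∈ [21, 28]
|BD| ∈ {48}
|CD| ∈ [21, 28]
|AD| ∈ [20, 76]
|BC| ∈ [20, 76]
|AC| ∈ [0, 104]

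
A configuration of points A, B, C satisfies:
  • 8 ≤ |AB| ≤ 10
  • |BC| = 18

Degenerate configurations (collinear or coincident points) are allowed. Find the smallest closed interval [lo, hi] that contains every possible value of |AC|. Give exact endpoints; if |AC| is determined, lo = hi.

|AC| ∈ [8, 28]  (≈ [8.0000, 28.0000])

|AB| ∈ [8, 10]
|BC| ∈ {18}
|AC| ∈ [8, 28]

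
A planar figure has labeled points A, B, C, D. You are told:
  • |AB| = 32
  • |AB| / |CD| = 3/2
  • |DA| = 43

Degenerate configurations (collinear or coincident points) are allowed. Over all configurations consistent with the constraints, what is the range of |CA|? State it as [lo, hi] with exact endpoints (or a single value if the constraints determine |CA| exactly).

|AB| ∈ {32}
|AD| ∈ {43}
|CD| ∈ {64/3}
|BD| ∈ [11, 75]
|AC| ∈ [65/3, 193/3]
|BC| ∈ [0, 289/3]

|CA| ∈ [65/3, 193/3]  (≈ [21.6667, 64.3333])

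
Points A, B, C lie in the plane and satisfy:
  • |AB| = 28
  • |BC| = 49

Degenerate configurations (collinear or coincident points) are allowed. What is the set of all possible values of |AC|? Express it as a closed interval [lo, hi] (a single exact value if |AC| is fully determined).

|AB| ∈ {28}
|BC| ∈ {49}
|AC| ∈ [21, 77]

|AC| ∈ [21, 77]  (≈ [21.0000, 77.0000])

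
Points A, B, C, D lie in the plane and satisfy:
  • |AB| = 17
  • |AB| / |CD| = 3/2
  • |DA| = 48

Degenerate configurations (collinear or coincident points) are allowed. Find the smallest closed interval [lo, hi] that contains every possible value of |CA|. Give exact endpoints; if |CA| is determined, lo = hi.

|CA| ∈ [110/3, 178/3]  (≈ [36.6667, 59.3333])

|AB| ∈ {17}
|AD| ∈ {48}
|CD| ∈ {34/3}
|BD| ∈ [31, 65]
|AC| ∈ [110/3, 178/3]
|BC| ∈ [59/3, 229/3]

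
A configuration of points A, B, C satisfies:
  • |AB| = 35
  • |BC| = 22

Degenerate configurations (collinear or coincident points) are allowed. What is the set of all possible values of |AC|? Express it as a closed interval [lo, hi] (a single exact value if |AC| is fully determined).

|AC| ∈ [13, 57]  (≈ [13.0000, 57.0000])

|AB| ∈ {35}
|BC| ∈ {22}
|AC| ∈ [13, 57]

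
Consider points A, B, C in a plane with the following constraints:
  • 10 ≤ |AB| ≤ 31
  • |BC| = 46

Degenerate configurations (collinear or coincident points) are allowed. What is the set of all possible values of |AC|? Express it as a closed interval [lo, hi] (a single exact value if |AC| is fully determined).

|AC| ∈ [15, 77]  (≈ [15.0000, 77.0000])

|AB| ∈ [10, 31]
|BC| ∈ {46}
|AC| ∈ [15, 77]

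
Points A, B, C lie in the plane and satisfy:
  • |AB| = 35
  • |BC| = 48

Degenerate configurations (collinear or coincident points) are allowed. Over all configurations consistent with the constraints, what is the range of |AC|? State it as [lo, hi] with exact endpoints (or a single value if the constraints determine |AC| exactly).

|AB| ∈ {35}
|BC| ∈ {48}
|AC| ∈ [13, 83]

|AC| ∈ [13, 83]  (≈ [13.0000, 83.0000])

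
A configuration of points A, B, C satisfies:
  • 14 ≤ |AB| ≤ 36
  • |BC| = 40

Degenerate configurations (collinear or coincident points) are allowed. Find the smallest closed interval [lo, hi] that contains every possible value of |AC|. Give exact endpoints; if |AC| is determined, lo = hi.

|AC| ∈ [4, 76]  (≈ [4.0000, 76.0000])

|AB| ∈ [14, 36]
|BC| ∈ {40}
|AC| ∈ [4, 76]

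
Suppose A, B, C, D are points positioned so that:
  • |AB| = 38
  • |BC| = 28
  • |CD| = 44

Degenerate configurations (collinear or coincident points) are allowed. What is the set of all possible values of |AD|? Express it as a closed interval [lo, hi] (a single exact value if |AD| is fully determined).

|AB| ∈ {38}
|BC| ∈ {28}
|CD| ∈ {44}
|AC| ∈ [10, 66]
|BD| ∈ [16, 72]
|AD| ∈ [0, 110]

|AD| ∈ [0, 110]  (≈ [0.0000, 110.0000])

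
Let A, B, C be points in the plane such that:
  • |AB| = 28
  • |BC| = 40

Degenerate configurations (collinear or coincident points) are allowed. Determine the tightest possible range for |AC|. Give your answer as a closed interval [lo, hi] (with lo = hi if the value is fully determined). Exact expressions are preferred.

|AC| ∈ [12, 68]  (≈ [12.0000, 68.0000])

|AB| ∈ {28}
|BC| ∈ {40}
|AC| ∈ [12, 68]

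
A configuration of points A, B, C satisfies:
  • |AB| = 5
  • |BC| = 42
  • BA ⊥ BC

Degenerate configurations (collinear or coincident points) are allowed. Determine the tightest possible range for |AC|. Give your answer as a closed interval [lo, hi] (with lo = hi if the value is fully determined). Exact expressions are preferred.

|AB| ∈ {5}
|BC| ∈ {42}
|AC| ∈ {√(1789)}

|AC| = √(1789)  (≈ 42.2966)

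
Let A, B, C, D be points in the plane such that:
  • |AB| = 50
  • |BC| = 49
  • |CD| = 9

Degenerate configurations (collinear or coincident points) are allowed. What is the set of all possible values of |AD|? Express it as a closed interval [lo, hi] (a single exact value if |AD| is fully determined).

|AB| ∈ {50}
|BC| ∈ {49}
|CD| ∈ {9}
|AC| ∈ [1, 99]
|BD| ∈ [40, 58]
|AD| ∈ [0, 108]

|AD| ∈ [0, 108]  (≈ [0.0000, 108.0000])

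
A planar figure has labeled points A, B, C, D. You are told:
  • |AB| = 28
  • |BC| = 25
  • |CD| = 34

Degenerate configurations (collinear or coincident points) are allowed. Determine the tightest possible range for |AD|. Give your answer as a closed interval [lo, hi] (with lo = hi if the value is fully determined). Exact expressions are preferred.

|AD| ∈ [0, 87]  (≈ [0.0000, 87.0000])

|AB| ∈ {28}
|BC| ∈ {25}
|CD| ∈ {34}
|AC| ∈ [3, 53]
|BD| ∈ [9, 59]
|AD| ∈ [0, 87]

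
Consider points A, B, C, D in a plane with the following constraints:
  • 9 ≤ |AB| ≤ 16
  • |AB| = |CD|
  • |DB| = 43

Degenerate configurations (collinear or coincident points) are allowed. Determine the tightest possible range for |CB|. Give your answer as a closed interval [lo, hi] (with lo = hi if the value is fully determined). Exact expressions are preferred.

|CB| ∈ [27, 59]  (≈ [27.0000, 59.0000])

|AB| ∈ [9, 16]
|BD| ∈ {43}
|CD| ∈ [9, 16]
|AD| ∈ [27, 59]
|BC| ∈ [27, 59]
|AC| ∈ [11, 75]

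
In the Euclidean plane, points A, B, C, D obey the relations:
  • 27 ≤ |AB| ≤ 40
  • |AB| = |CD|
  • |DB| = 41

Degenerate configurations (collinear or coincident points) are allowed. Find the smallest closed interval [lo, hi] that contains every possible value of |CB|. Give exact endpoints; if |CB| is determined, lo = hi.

|CB| ∈ [1, 81]  (≈ [1.0000, 81.0000])

|AB| ∈ [27, 40]
|BD| ∈ {41}
|CD| ∈ [27, 40]
|AD| ∈ [1, 81]
|BC| ∈ [1, 81]
|AC| ∈ [0, 121]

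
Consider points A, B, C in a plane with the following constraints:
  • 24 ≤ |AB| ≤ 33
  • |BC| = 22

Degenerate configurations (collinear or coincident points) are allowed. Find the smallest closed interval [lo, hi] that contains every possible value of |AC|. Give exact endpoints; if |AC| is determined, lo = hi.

|AC| ∈ [2, 55]  (≈ [2.0000, 55.0000])

|AB| ∈ [24, 33]
|BC| ∈ {22}
|AC| ∈ [2, 55]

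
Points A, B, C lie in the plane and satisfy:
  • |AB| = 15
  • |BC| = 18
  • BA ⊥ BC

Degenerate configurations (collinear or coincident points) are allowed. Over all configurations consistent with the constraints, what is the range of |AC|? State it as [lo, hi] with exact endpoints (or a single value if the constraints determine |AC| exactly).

|AC| = 3·√(61)  (≈ 23.4307)

|AB| ∈ {15}
|BC| ∈ {18}
|AC| ∈ {3·√(61)}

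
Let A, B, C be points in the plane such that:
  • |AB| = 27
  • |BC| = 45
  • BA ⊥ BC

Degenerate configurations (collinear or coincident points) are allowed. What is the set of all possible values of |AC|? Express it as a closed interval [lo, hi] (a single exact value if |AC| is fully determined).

|AC| = 9·√(34)  (≈ 52.4786)

|AB| ∈ {27}
|BC| ∈ {45}
|AC| ∈ {9·√(34)}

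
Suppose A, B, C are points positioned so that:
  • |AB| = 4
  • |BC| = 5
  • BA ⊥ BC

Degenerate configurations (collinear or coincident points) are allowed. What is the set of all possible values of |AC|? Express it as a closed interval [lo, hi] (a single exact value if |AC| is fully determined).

|AB| ∈ {4}
|BC| ∈ {5}
|AC| ∈ {√(41)}

|AC| = √(41)  (≈ 6.4031)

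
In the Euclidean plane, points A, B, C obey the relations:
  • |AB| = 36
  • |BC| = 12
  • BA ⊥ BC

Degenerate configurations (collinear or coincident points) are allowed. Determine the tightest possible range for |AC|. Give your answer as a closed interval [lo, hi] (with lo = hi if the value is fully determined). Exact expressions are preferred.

|AB| ∈ {36}
|BC| ∈ {12}
|AC| ∈ {12·√(10)}

|AC| = 12·√(10)  (≈ 37.9473)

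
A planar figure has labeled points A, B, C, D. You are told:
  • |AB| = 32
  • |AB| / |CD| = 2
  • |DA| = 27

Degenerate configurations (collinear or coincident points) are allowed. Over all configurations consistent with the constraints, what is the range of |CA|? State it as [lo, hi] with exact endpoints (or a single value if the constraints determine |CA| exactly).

|CA| ∈ [11, 43]  (≈ [11.0000, 43.0000])

|AB| ∈ {32}
|AD| ∈ {27}
|CD| ∈ {16}
|BD| ∈ [5, 59]
|AC| ∈ [11, 43]
|BC| ∈ [0, 75]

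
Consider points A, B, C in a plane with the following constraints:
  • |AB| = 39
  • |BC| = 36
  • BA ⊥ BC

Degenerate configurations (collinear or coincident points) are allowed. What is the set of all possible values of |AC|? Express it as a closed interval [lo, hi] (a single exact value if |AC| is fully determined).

|AC| = 3·√(313)  (≈ 53.0754)

|AB| ∈ {39}
|BC| ∈ {36}
|AC| ∈ {3·√(313)}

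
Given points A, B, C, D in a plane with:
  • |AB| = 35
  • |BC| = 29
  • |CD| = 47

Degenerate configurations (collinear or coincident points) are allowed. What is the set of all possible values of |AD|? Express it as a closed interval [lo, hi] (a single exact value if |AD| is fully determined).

|AD| ∈ [0, 111]  (≈ [0.0000, 111.0000])

|AB| ∈ {35}
|BC| ∈ {29}
|CD| ∈ {47}
|AC| ∈ [6, 64]
|BD| ∈ [18, 76]
|AD| ∈ [0, 111]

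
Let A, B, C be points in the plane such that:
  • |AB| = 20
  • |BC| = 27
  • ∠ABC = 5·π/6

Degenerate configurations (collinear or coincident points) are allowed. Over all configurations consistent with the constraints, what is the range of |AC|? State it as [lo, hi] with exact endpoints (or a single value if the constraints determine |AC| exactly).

|AB| ∈ {20}
|BC| ∈ {27}
|AC| ∈ {√(540·√(3) + 1129)}

|AC| = √(540·√(3) + 1129)  (≈ 45.4347)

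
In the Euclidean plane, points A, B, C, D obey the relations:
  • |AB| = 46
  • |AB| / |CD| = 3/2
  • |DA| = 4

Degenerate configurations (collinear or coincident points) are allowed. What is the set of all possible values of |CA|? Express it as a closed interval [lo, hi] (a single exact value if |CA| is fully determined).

|CA| ∈ [80/3, 104/3]  (≈ [26.6667, 34.6667])

|AB| ∈ {46}
|AD| ∈ {4}
|CD| ∈ {92/3}
|BD| ∈ [42, 50]
|AC| ∈ [80/3, 104/3]
|BC| ∈ [34/3, 242/3]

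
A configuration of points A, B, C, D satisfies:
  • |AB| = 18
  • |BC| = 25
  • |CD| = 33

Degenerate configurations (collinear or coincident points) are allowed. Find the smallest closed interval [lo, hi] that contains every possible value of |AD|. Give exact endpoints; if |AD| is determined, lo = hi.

|AB| ∈ {18}
|BC| ∈ {25}
|CD| ∈ {33}
|AC| ∈ [7, 43]
|BD| ∈ [8, 58]
|AD| ∈ [0, 76]

|AD| ∈ [0, 76]  (≈ [0.0000, 76.0000])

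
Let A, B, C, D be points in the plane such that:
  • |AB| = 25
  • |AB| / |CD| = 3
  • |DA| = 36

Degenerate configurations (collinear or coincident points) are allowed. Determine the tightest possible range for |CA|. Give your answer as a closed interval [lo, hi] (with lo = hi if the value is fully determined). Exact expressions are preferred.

|AB| ∈ {25}
|AD| ∈ {36}
|CD| ∈ {25/3}
|BD| ∈ [11, 61]
|AC| ∈ [83/3, 133/3]
|BC| ∈ [8/3, 208/3]

|CA| ∈ [83/3, 133/3]  (≈ [27.6667, 44.3333])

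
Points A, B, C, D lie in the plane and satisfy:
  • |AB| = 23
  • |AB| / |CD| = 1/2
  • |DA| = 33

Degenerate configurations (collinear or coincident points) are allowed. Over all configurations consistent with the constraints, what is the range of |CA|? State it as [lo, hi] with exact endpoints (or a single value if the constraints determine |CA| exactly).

|AB| ∈ {23}
|AD| ∈ {33}
|CD| ∈ {46}
|BD| ∈ [10, 56]
|AC| ∈ [13, 79]
|BC| ∈ [0, 102]

|CA| ∈ [13, 79]  (≈ [13.0000, 79.0000])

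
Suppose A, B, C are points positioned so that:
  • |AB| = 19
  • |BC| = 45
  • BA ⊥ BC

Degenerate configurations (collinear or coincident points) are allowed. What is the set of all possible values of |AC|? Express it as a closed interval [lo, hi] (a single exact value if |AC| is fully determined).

|AC| = √(2386)  (≈ 48.8467)

|AB| ∈ {19}
|BC| ∈ {45}
|AC| ∈ {√(2386)}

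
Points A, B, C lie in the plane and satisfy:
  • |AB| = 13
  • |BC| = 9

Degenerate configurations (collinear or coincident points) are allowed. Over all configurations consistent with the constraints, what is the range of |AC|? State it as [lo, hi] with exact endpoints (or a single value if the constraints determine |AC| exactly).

|AB| ∈ {13}
|BC| ∈ {9}
|AC| ∈ [4, 22]

|AC| ∈ [4, 22]  (≈ [4.0000, 22.0000])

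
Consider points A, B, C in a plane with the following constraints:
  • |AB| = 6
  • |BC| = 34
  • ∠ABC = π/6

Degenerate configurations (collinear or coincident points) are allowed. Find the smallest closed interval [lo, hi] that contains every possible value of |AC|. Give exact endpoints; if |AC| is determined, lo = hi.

|AB| ∈ {6}
|BC| ∈ {34}
|AC| ∈ {2·√(298 - 51·√(3))}

|AC| = 2·√(298 - 51·√(3))  (≈ 28.9597)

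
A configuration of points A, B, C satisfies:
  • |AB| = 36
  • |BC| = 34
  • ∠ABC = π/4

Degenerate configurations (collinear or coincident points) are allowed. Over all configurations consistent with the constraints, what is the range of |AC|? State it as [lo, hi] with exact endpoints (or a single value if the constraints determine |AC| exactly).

|AB| ∈ {36}
|BC| ∈ {34}
|AC| ∈ {2·√(613 - 306·√(2))}

|AC| = 2·√(613 - 306·√(2))  (≈ 26.8515)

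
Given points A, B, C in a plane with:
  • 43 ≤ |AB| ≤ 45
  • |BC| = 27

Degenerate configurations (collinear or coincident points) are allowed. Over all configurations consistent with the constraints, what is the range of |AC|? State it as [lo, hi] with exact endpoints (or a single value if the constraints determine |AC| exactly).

|AC| ∈ [16, 72]  (≈ [16.0000, 72.0000])

|AB| ∈ [43, 45]
|BC| ∈ {27}
|AC| ∈ [16, 72]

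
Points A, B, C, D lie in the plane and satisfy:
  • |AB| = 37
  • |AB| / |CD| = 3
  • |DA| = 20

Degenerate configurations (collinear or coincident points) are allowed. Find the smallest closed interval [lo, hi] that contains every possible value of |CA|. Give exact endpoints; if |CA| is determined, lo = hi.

|CA| ∈ [23/3, 97/3]  (≈ [7.6667, 32.3333])

|AB| ∈ {37}
|AD| ∈ {20}
|CD| ∈ {37/3}
|BD| ∈ [17, 57]
|AC| ∈ [23/3, 97/3]
|BC| ∈ [14/3, 208/3]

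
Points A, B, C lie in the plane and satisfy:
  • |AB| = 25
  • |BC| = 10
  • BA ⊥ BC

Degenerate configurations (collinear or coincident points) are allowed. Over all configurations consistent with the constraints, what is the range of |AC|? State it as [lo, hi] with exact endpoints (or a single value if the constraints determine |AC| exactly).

|AC| = 5·√(29)  (≈ 26.9258)

|AB| ∈ {25}
|BC| ∈ {10}
|AC| ∈ {5·√(29)}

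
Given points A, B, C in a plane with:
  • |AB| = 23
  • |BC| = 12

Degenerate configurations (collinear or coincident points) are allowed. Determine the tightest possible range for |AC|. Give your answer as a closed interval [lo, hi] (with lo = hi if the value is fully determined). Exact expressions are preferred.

|AB| ∈ {23}
|BC| ∈ {12}
|AC| ∈ [11, 35]

|AC| ∈ [11, 35]  (≈ [11.0000, 35.0000])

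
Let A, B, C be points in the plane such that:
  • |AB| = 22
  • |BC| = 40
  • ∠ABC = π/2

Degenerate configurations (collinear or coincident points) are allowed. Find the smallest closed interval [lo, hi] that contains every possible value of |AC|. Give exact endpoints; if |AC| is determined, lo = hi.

|AC| = 2·√(521)  (≈ 45.6508)

|AB| ∈ {22}
|BC| ∈ {40}
|AC| ∈ {2·√(521)}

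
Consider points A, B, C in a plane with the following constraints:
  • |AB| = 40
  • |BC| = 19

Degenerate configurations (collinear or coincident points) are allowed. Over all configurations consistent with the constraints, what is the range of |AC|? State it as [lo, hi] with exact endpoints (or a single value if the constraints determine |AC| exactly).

|AB| ∈ {40}
|BC| ∈ {19}
|AC| ∈ [21, 59]

|AC| ∈ [21, 59]  (≈ [21.0000, 59.0000])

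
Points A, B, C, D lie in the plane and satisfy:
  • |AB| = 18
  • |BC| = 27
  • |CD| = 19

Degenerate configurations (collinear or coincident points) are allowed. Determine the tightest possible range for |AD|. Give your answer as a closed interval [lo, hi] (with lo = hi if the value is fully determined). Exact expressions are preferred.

|AD| ∈ [0, 64]  (≈ [0.0000, 64.0000])

|AB| ∈ {18}
|BC| ∈ {27}
|CD| ∈ {19}
|AC| ∈ [9, 45]
|BD| ∈ [8, 46]
|AD| ∈ [0, 64]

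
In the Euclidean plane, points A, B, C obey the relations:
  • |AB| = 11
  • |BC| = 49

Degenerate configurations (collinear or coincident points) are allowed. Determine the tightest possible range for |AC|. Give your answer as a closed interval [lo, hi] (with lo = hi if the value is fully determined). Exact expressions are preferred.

|AC| ∈ [38, 60]  (≈ [38.0000, 60.0000])

|AB| ∈ {11}
|BC| ∈ {49}
|AC| ∈ [38, 60]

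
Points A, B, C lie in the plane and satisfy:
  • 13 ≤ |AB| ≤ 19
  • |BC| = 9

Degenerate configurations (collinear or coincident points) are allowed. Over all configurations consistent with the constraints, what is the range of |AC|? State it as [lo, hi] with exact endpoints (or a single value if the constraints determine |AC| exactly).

|AC| ∈ [4, 28]  (≈ [4.0000, 28.0000])

|AB| ∈ [13, 19]
|BC| ∈ {9}
|AC| ∈ [4, 28]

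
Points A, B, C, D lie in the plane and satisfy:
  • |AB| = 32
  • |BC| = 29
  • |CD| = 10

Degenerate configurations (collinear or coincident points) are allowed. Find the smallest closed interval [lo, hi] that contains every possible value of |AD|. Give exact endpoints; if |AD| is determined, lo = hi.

|AD| ∈ [0, 71]  (≈ [0.0000, 71.0000])

|AB| ∈ {32}
|BC| ∈ {29}
|CD| ∈ {10}
|AC| ∈ [3, 61]
|BD| ∈ [19, 39]
|AD| ∈ [0, 71]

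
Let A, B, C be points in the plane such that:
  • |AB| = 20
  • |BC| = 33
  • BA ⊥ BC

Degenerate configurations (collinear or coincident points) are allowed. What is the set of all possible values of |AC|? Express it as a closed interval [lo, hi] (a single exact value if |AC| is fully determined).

|AC| = √(1489)  (≈ 38.5876)

|AB| ∈ {20}
|BC| ∈ {33}
|AC| ∈ {√(1489)}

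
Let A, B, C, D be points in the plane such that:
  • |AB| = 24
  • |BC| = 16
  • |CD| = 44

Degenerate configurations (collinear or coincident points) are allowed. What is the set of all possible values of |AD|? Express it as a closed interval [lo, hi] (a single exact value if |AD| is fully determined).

|AB| ∈ {24}
|BC| ∈ {16}
|CD| ∈ {44}
|AC| ∈ [8, 40]
|BD| ∈ [28, 60]
|AD| ∈ [4, 84]

|AD| ∈ [4, 84]  (≈ [4.0000, 84.0000])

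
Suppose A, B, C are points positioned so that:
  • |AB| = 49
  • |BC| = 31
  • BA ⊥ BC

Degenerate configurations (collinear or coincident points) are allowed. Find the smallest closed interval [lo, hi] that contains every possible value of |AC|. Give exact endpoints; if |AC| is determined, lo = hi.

|AB| ∈ {49}
|BC| ∈ {31}
|AC| ∈ {41·√(2)}

|AC| = 41·√(2)  (≈ 57.9828)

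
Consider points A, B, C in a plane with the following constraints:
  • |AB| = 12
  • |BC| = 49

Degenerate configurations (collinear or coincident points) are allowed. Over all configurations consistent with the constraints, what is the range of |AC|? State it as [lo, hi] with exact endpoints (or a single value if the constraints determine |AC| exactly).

|AB| ∈ {12}
|BC| ∈ {49}
|AC| ∈ [37, 61]

|AC| ∈ [37, 61]  (≈ [37.0000, 61.0000])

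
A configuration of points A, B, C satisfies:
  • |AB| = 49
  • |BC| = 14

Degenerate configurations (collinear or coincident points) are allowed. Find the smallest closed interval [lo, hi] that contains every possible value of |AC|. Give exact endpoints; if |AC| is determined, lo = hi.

|AC| ∈ [35, 63]  (≈ [35.0000, 63.0000])

|AB| ∈ {49}
|BC| ∈ {14}
|AC| ∈ [35, 63]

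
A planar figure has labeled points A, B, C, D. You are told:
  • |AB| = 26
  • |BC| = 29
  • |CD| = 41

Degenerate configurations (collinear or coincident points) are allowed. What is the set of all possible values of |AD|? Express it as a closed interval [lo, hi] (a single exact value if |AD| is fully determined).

|AB| ∈ {26}
|BC| ∈ {29}
|CD| ∈ {41}
|AC| ∈ [3, 55]
|BD| ∈ [12, 70]
|AD| ∈ [0, 96]

|AD| ∈ [0, 96]  (≈ [0.0000, 96.0000])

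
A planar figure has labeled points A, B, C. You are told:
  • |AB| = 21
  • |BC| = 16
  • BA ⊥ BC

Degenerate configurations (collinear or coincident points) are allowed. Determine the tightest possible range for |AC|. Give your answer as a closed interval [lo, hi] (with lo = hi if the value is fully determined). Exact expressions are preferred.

|AB| ∈ {21}
|BC| ∈ {16}
|AC| ∈ {√(697)}

|AC| = √(697)  (≈ 26.4008)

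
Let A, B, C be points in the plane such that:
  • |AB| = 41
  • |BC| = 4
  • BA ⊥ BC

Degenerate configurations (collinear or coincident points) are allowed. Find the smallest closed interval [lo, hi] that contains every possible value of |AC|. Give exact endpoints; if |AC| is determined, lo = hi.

|AC| = √(1697)  (≈ 41.1947)

|AB| ∈ {41}
|BC| ∈ {4}
|AC| ∈ {√(1697)}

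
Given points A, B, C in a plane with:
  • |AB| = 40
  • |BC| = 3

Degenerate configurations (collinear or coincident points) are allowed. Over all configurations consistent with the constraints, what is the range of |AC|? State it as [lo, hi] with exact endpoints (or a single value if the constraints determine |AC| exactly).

|AB| ∈ {40}
|BC| ∈ {3}
|AC| ∈ [37, 43]

|AC| ∈ [37, 43]  (≈ [37.0000, 43.0000])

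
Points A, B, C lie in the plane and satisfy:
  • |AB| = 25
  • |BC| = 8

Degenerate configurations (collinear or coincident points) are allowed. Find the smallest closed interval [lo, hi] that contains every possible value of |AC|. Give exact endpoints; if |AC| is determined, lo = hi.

|AC| ∈ [17, 33]  (≈ [17.0000, 33.0000])

|AB| ∈ {25}
|BC| ∈ {8}
|AC| ∈ [17, 33]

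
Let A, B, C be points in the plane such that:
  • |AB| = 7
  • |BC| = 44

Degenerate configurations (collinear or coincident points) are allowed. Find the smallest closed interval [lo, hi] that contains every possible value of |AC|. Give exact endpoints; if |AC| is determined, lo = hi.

|AB| ∈ {7}
|BC| ∈ {44}
|AC| ∈ [37, 51]

|AC| ∈ [37, 51]  (≈ [37.0000, 51.0000])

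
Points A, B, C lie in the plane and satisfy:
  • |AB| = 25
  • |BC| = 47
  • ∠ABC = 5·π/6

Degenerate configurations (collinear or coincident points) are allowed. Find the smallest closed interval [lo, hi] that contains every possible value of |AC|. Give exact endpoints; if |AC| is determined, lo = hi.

|AC| = √(1175·√(3) + 2834)  (≈ 69.7794)

|AB| ∈ {25}
|BC| ∈ {47}
|AC| ∈ {√(1175·√(3) + 2834)}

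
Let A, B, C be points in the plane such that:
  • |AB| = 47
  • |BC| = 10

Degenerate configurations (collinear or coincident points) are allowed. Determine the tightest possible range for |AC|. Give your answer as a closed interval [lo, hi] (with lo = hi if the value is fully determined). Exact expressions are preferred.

|AB| ∈ {47}
|BC| ∈ {10}
|AC| ∈ [37, 57]

|AC| ∈ [37, 57]  (≈ [37.0000, 57.0000])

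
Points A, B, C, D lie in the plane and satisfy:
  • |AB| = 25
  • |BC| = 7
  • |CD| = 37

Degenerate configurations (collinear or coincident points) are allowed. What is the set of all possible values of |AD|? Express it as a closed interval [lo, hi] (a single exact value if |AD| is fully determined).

|AD| ∈ [5, 69]  (≈ [5.0000, 69.0000])

|AB| ∈ {25}
|BC| ∈ {7}
|CD| ∈ {37}
|AC| ∈ [18, 32]
|BD| ∈ [30, 44]
|AD| ∈ [5, 69]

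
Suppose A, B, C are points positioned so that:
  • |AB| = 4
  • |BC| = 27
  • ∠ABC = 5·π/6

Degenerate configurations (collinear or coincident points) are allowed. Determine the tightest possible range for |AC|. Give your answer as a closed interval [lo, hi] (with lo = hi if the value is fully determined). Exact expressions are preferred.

|AB| ∈ {4}
|BC| ∈ {27}
|AC| ∈ {√(108·√(3) + 745)}

|AC| = √(108·√(3) + 745)  (≈ 30.5297)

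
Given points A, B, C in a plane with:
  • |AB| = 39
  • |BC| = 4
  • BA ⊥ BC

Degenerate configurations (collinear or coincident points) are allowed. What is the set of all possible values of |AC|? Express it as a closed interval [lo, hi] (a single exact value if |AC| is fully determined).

|AB| ∈ {39}
|BC| ∈ {4}
|AC| ∈ {√(1537)}

|AC| = √(1537)  (≈ 39.2046)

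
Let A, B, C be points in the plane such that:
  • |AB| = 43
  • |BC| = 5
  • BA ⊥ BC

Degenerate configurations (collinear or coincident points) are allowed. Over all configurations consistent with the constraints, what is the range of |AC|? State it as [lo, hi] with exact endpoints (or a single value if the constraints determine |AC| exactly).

|AC| = √(1874)  (≈ 43.2897)

|AB| ∈ {43}
|BC| ∈ {5}
|AC| ∈ {√(1874)}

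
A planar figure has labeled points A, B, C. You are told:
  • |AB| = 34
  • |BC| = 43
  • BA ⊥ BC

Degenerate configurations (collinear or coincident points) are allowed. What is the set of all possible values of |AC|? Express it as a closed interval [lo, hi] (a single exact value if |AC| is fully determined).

|AB| ∈ {34}
|BC| ∈ {43}
|AC| ∈ {√(3005)}

|AC| = √(3005)  (≈ 54.8179)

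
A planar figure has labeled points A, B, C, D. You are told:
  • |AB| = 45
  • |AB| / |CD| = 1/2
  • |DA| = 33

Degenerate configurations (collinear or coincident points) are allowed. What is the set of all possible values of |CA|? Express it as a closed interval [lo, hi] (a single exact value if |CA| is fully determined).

|CA| ∈ [57, 123]  (≈ [57.0000, 123.0000])

|AB| ∈ {45}
|AD| ∈ {33}
|CD| ∈ {90}
|BD| ∈ [12, 78]
|AC| ∈ [57, 123]
|BC| ∈ [12, 168]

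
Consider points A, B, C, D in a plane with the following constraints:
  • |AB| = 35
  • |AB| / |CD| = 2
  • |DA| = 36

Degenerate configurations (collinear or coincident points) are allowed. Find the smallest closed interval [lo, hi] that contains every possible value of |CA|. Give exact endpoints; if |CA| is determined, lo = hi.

|CA| ∈ [37/2, 107/2]  (≈ [18.5000, 53.5000])

|AB| ∈ {35}
|AD| ∈ {36}
|CD| ∈ {35/2}
|BD| ∈ [1, 71]
|AC| ∈ [37/2, 107/2]
|BC| ∈ [0, 177/2]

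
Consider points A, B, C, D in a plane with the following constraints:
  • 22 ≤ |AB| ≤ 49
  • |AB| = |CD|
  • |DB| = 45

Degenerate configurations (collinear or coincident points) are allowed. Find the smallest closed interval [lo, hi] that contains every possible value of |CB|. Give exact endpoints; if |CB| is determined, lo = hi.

|CB| ∈ [0, 94]  (≈ [0.0000, 94.0000])

|AB| ∈ [22, 49]
|BD| ∈ {45}
|CD| ∈ [22, 49]
|AD| ∈ [0, 94]
|BC| ∈ [0, 94]
|AC| ∈ [0, 143]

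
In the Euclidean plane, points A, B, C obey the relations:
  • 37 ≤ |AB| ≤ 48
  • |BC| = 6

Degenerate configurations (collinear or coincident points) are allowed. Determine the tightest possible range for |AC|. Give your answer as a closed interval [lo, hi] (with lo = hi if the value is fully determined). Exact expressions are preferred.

|AB| ∈ [37, 48]
|BC| ∈ {6}
|AC| ∈ [31, 54]

|AC| ∈ [31, 54]  (≈ [31.0000, 54.0000])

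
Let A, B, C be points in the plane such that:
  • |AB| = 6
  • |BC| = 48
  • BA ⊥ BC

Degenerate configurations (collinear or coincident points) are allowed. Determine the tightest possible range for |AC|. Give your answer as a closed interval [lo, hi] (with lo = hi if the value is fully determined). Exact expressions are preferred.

|AC| = 6·√(65)  (≈ 48.3735)

|AB| ∈ {6}
|BC| ∈ {48}
|AC| ∈ {6·√(65)}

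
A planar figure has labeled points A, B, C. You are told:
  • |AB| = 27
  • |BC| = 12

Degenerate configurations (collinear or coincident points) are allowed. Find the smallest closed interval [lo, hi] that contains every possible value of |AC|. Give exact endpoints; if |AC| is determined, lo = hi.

|AC| ∈ [15, 39]  (≈ [15.0000, 39.0000])

|AB| ∈ {27}
|BC| ∈ {12}
|AC| ∈ [15, 39]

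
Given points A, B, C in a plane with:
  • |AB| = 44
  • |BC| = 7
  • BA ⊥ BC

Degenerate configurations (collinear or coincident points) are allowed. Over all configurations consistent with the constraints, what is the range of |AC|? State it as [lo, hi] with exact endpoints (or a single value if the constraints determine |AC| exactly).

|AC| = √(1985)  (≈ 44.5533)

|AB| ∈ {44}
|BC| ∈ {7}
|AC| ∈ {√(1985)}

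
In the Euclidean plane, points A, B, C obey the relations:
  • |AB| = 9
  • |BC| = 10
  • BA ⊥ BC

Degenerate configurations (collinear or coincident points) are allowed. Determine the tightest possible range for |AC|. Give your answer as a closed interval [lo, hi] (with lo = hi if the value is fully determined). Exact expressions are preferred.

|AB| ∈ {9}
|BC| ∈ {10}
|AC| ∈ {√(181)}

|AC| = √(181)  (≈ 13.4536)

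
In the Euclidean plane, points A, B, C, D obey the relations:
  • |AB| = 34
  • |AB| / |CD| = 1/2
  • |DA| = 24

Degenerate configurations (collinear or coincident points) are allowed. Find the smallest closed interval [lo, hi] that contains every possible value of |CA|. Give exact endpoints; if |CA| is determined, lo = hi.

|AB| ∈ {34}
|AD| ∈ {24}
|CD| ∈ {68}
|BD| ∈ [10, 58]
|AC| ∈ [44, 92]
|BC| ∈ [10, 126]

|CA| ∈ [44, 92]  (≈ [44.0000, 92.0000])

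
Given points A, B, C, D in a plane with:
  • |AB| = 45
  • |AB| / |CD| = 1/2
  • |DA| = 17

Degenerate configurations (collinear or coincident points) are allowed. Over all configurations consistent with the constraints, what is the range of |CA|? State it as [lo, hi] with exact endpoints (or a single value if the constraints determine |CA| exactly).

|CA| ∈ [73, 107]  (≈ [73.0000, 107.0000])

|AB| ∈ {45}
|AD| ∈ {17}
|CD| ∈ {90}
|BD| ∈ [28, 62]
|AC| ∈ [73, 107]
|BC| ∈ [28, 152]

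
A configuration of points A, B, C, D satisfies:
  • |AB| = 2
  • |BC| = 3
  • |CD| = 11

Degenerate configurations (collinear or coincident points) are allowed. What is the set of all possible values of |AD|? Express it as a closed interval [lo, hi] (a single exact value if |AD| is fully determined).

|AB| ∈ {2}
|BC| ∈ {3}
|CD| ∈ {11}
|AC| ∈ [1, 5]
|BD| ∈ [8, 14]
|AD| ∈ [6, 16]

|AD| ∈ [6, 16]  (≈ [6.0000, 16.0000])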